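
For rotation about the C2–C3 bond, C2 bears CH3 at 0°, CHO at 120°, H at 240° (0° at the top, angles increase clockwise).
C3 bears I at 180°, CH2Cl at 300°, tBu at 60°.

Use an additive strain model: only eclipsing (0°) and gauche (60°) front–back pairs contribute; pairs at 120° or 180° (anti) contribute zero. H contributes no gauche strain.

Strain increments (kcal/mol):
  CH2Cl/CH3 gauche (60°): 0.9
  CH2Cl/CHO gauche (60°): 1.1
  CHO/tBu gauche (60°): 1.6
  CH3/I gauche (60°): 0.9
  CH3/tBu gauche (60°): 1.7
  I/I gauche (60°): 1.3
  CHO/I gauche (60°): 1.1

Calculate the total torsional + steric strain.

5.3 kcal/mol

This conformer (staggered): CH3–CH2Cl gauche, CH3–tBu gauche, CHO–I gauche, CHO–tBu gauche; 0.9 + 1.7 + 1.1 + 1.6 = 5.3 kcal/mol.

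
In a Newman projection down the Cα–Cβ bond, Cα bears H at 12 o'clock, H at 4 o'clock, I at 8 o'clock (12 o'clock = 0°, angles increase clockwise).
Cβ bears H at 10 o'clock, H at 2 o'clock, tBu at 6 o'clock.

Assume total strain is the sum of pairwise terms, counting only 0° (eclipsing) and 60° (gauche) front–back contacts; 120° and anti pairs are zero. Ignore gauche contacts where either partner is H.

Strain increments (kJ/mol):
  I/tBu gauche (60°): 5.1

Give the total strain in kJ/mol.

This conformer is staggered. I at 240° is gauche with tBu at 180° (5.1). Total 5.1 kJ/mol.

5.1 kJ/mol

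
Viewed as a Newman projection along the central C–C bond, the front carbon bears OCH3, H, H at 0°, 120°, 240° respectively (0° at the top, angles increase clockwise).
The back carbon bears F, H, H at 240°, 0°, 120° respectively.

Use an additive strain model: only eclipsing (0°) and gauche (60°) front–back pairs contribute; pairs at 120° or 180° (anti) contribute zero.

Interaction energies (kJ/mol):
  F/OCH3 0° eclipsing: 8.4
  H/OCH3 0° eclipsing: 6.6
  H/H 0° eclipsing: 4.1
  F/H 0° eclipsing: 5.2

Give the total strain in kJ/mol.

15.9 kJ/mol

This conformer (eclipsed): OCH3–H eclipsed, H–H eclipsed, H–F eclipsed; 6.6 + 4.1 + 5.2 = 15.9 kJ/mol.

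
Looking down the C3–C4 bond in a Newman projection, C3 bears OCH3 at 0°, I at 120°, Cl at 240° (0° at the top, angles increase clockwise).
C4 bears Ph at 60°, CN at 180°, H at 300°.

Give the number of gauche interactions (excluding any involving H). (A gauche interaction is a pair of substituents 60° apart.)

Non-H gauche pairs: OCH3(0°)/Ph(60°); I(120°)/Ph(60°); I(120°)/CN(180°); Cl(240°)/CN(180°) — 4 interactions.

4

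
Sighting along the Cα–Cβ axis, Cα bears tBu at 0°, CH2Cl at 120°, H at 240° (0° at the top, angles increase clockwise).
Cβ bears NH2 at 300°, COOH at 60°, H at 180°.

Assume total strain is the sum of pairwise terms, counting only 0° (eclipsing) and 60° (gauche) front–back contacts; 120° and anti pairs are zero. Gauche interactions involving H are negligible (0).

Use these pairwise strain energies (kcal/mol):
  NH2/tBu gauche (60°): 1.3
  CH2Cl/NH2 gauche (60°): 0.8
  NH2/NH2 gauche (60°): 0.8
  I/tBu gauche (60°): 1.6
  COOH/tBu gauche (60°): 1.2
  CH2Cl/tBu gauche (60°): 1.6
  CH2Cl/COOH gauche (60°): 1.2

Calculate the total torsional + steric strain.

This conformer (staggered): tBu–NH2 gauche, tBu–COOH gauche, CH2Cl–COOH gauche; 1.3 + 1.2 + 1.2 = 3.7 kcal/mol.

3.7 kcal/mol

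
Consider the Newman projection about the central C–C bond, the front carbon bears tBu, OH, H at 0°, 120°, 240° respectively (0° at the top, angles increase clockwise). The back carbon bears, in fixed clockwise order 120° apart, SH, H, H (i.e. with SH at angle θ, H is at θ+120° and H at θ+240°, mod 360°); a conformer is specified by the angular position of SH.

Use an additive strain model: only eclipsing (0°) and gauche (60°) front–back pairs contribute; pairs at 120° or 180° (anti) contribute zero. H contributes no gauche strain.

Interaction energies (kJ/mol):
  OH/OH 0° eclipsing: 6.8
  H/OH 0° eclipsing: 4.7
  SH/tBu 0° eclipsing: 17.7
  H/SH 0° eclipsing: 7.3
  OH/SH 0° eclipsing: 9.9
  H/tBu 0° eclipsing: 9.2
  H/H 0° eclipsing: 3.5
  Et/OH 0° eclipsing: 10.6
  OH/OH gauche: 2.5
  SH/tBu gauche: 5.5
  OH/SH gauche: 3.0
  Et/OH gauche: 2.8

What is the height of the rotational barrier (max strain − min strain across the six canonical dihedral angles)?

SH at 0° (eclipsed): tBu(0°)/SH(0°) eclipsed 17.7; OH(120°)/H(120°) eclipsed 4.7; H(240°)/H(240°) eclipsed 3.5 → 25.9 kJ/mol.
SH at 60° (staggered): tBu(0°)/SH(60°) gauche 5.5; OH(120°)/SH(60°) gauche 3.0 → 8.5 kJ/mol.
SH at 120° (eclipsed): tBu(0°)/H(0°) eclipsed 9.2; OH(120°)/SH(120°) eclipsed 9.9; H(240°)/H(240°) eclipsed 3.5 → 22.6 kJ/mol.
SH at 180° (staggered): OH(120°)/SH(180°) gauche 3.0 → 3.0 kJ/mol.
SH at 240° (eclipsed): tBu(0°)/H(0°) eclipsed 9.2; OH(120°)/H(120°) eclipsed 4.7; H(240°)/SH(240°) eclipsed 7.3 → 21.2 kJ/mol.
SH at 300° (staggered): tBu(0°)/SH(300°) gauche 5.5 → 5.5 kJ/mol.
Max at 0° (25.9 kJ/mol), min at 180° (3.0 kJ/mol); barrier = 22.9 kJ/mol.

22.9 kJ/mol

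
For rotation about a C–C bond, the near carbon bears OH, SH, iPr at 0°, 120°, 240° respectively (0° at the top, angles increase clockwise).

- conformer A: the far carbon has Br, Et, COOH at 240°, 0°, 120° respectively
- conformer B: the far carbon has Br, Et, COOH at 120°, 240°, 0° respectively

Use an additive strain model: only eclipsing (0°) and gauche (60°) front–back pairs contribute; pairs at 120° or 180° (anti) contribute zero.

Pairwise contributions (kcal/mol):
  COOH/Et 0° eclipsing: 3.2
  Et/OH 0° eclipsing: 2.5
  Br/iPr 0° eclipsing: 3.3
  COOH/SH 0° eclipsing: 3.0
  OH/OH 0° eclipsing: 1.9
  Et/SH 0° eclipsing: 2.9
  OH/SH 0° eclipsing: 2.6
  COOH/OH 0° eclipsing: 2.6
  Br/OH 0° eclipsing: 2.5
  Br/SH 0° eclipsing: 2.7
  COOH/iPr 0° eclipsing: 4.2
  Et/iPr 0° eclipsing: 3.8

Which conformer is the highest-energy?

A (eclipsed): OH(0°)/Et(0°) eclipsed 2.5; SH(120°)/COOH(120°) eclipsed 3.0; iPr(240°)/Br(240°) eclipsed 3.3 → 8.8 kcal/mol.
B (eclipsed): OH(0°)/COOH(0°) eclipsed 2.6; SH(120°)/Br(120°) eclipsed 2.7; iPr(240°)/Et(240°) eclipsed 3.8 → 9.1 kcal/mol.
B has the highest total (9.1 kcal/mol).

B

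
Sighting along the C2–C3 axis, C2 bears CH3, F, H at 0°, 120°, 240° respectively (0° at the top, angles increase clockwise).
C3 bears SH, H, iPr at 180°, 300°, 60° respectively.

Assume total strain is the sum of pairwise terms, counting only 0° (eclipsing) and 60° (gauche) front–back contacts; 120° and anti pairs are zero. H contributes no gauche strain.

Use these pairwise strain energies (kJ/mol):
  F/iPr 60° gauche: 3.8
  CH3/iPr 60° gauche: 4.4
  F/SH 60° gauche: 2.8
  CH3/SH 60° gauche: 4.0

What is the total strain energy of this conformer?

This conformer is staggered. CH3 at 0° is gauche with iPr at 60° (4.4); F at 120° is gauche with SH at 180° (2.8); F at 120° is gauche with iPr at 60° (3.8). Total 11.0 kJ/mol.

11.0 kJ/mol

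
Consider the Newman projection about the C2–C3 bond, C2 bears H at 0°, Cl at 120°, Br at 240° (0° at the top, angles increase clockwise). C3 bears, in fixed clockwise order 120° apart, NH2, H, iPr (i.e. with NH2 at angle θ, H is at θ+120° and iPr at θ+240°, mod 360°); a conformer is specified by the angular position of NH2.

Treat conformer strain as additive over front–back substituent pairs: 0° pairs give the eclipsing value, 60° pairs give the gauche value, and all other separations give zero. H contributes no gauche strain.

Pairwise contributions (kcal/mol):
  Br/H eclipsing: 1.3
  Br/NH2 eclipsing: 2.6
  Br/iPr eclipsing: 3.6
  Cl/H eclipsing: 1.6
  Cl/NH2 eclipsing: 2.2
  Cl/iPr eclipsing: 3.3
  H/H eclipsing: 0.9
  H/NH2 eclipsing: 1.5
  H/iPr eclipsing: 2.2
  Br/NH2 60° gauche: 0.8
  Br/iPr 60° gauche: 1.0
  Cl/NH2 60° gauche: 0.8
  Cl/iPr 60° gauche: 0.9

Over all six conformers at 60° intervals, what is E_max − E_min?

5.0 kcal/mol

NH2 at 0° (eclipsed): H(0°)/NH2(0°) eclipsed 1.5; Cl(120°)/H(120°) eclipsed 1.6; Br(240°)/iPr(240°) eclipsed 3.6 → 6.7 kcal/mol.
NH2 at 60° (staggered): Cl(120°)/NH2(60°) gauche 0.8; Br(240°)/iPr(300°) gauche 1.0 → 1.8 kcal/mol.
NH2 at 120° (eclipsed): H(0°)/iPr(0°) eclipsed 2.2; Cl(120°)/NH2(120°) eclipsed 2.2; Br(240°)/H(240°) eclipsed 1.3 → 5.7 kcal/mol.
NH2 at 180° (staggered): Cl(120°)/NH2(180°) gauche 0.8; Cl(120°)/iPr(60°) gauche 0.9; Br(240°)/NH2(180°) gauche 0.8 → 2.5 kcal/mol.
NH2 at 240° (eclipsed): H(0°)/H(0°) eclipsed 0.9; Cl(120°)/iPr(120°) eclipsed 3.3; Br(240°)/NH2(240°) eclipsed 2.6 → 6.8 kcal/mol.
NH2 at 300° (staggered): Cl(120°)/iPr(180°) gauche 0.9; Br(240°)/NH2(300°) gauche 0.8; Br(240°)/iPr(180°) gauche 1.0 → 2.7 kcal/mol.
Max at 240° (6.8 kcal/mol), min at 60° (1.8 kcal/mol); barrier = 5.0 kcal/mol.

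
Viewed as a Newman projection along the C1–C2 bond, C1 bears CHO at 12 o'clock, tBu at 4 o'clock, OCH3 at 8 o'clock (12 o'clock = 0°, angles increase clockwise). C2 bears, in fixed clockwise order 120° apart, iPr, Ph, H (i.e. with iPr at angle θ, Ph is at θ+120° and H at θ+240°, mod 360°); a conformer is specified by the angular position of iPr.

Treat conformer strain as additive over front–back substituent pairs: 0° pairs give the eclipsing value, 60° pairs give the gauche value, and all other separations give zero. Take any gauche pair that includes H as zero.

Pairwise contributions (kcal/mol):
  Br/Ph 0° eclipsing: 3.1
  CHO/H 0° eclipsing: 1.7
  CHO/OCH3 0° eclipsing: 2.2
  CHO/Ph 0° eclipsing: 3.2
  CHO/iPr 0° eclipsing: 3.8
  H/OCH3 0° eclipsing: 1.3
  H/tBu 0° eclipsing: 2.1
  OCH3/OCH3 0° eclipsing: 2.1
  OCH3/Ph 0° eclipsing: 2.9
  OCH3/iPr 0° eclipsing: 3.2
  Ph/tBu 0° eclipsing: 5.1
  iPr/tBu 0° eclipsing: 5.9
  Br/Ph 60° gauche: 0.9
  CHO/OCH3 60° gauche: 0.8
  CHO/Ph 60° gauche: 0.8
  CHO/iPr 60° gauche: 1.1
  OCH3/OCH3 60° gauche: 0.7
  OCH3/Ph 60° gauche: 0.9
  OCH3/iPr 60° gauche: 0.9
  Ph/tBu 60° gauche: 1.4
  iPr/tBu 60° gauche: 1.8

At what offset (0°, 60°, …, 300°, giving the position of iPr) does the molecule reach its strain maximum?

iPr at 0° is eclipsed. CHO at 0° is eclipsed with iPr at 0° (3.8); tBu at 120° is eclipsed with Ph at 120° (5.1); OCH3 at 240° is eclipsed with H at 240° (1.3). Total 10.2 kcal/mol.
iPr at 60° is staggered. CHO at 0° is gauche with iPr at 60° (1.1); tBu at 120° is gauche with iPr at 60° (1.8); tBu at 120° is gauche with Ph at 180° (1.4); OCH3 at 240° is gauche with Ph at 180° (0.9). Total 5.2 kcal/mol.
iPr at 120° is eclipsed. CHO at 0° is eclipsed with H at 0° (1.7); tBu at 120° is eclipsed with iPr at 120° (5.9); OCH3 at 240° is eclipsed with Ph at 240° (2.9). Total 10.5 kcal/mol.
iPr at 180° is staggered. CHO at 0° is gauche with Ph at 300° (0.8); tBu at 120° is gauche with iPr at 180° (1.8); OCH3 at 240° is gauche with iPr at 180° (0.9); OCH3 at 240° is gauche with Ph at 300° (0.9). Total 4.4 kcal/mol.
iPr at 240° is eclipsed. CHO at 0° is eclipsed with Ph at 0° (3.2); tBu at 120° is eclipsed with H at 120° (2.1); OCH3 at 240° is eclipsed with iPr at 240° (3.2). Total 8.5 kcal/mol.
iPr at 300° is staggered. CHO at 0° is gauche with iPr at 300° (1.1); CHO at 0° is gauche with Ph at 60° (0.8); tBu at 120° is gauche with Ph at 60° (1.4); OCH3 at 240° is gauche with iPr at 300° (0.9). Total 4.2 kcal/mol.
The maximum (10.5 kcal/mol) occurs with iPr at 120°.

120°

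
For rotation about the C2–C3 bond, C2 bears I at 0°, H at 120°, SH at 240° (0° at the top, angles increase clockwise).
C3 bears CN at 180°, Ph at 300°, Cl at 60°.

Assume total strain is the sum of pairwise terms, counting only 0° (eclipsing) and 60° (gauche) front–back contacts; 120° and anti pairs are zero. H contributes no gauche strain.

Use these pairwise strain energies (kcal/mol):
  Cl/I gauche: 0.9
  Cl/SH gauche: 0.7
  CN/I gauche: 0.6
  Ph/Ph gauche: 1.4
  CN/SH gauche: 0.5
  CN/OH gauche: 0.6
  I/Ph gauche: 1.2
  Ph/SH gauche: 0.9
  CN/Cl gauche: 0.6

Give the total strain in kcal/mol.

3.5 kcal/mol

This conformer (staggered): I–Ph gauche, I–Cl gauche, SH–CN gauche, SH–Ph gauche; 1.2 + 0.9 + 0.5 + 0.9 = 3.5 kcal/mol.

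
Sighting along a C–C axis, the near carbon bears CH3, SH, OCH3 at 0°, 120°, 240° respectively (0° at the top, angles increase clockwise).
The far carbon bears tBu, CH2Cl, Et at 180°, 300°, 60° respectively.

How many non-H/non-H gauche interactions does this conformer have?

Non-H gauche pairs: CH3(0°)/CH2Cl(300°); CH3(0°)/Et(60°); SH(120°)/tBu(180°); SH(120°)/Et(60°); OCH3(240°)/tBu(180°); OCH3(240°)/CH2Cl(300°) — 6 interactions.

6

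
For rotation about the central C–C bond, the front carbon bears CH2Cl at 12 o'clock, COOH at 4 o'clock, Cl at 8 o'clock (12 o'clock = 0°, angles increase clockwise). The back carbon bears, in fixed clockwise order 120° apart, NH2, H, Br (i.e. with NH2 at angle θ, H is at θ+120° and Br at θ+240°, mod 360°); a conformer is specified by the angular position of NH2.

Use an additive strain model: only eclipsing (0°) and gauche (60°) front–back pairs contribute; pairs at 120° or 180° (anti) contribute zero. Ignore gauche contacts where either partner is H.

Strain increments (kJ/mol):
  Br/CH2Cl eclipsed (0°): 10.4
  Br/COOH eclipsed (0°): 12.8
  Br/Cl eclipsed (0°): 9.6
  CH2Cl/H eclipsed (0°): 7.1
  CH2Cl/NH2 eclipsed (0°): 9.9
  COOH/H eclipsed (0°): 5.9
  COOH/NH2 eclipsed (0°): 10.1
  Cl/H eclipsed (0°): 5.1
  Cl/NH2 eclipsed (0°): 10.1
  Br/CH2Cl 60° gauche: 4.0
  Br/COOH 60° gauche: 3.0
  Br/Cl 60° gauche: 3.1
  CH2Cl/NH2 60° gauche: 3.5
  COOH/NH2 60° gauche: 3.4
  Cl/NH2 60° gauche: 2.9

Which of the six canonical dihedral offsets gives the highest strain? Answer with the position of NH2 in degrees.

240°

NH2 at 0° (eclipsed): CH2Cl(0°)/NH2(0°) eclipsed 9.9; COOH(120°)/H(120°) eclipsed 5.9; Cl(240°)/Br(240°) eclipsed 9.6 → 25.4 kJ/mol.
NH2 at 60° (staggered): CH2Cl(0°)/NH2(60°) gauche 3.5; CH2Cl(0°)/Br(300°) gauche 4.0; COOH(120°)/NH2(60°) gauche 3.4; Cl(240°)/Br(300°) gauche 3.1 → 14.0 kJ/mol.
NH2 at 120° (eclipsed): CH2Cl(0°)/Br(0°) eclipsed 10.4; COOH(120°)/NH2(120°) eclipsed 10.1; Cl(240°)/H(240°) eclipsed 5.1 → 25.6 kJ/mol.
NH2 at 180° (staggered): CH2Cl(0°)/Br(60°) gauche 4.0; COOH(120°)/NH2(180°) gauche 3.4; COOH(120°)/Br(60°) gauche 3.0; Cl(240°)/NH2(180°) gauche 2.9 → 13.3 kJ/mol.
NH2 at 240° (eclipsed): CH2Cl(0°)/H(0°) eclipsed 7.1; COOH(120°)/Br(120°) eclipsed 12.8; Cl(240°)/NH2(240°) eclipsed 10.1 → 30.0 kJ/mol.
NH2 at 300° (staggered): CH2Cl(0°)/NH2(300°) gauche 3.5; COOH(120°)/Br(180°) gauche 3.0; Cl(240°)/NH2(300°) gauche 2.9; Cl(240°)/Br(180°) gauche 3.1 → 12.5 kJ/mol.
The maximum (30.0 kJ/mol) occurs with NH2 at 240°.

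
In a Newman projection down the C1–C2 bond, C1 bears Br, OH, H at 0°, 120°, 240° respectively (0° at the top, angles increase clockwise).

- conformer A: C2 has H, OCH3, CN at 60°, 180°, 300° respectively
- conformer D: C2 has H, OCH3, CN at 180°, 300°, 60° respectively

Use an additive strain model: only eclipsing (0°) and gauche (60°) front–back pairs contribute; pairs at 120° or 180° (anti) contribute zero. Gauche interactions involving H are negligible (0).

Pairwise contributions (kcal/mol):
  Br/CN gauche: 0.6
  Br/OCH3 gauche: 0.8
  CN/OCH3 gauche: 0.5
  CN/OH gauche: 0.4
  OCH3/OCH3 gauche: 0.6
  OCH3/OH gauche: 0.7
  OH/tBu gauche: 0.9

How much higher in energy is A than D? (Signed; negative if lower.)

A (staggered): Br(0°)/CN(300°) gauche 0.6; OH(120°)/OCH3(180°) gauche 0.7 → 1.3 kcal/mol.
D (staggered): Br(0°)/OCH3(300°) gauche 0.8; Br(0°)/CN(60°) gauche 0.6; OH(120°)/CN(60°) gauche 0.4 → 1.8 kcal/mol.
E(A) − E(D) = 1.3 − 1.8 = -0.5 kcal/mol.

-0.5 kcal/mol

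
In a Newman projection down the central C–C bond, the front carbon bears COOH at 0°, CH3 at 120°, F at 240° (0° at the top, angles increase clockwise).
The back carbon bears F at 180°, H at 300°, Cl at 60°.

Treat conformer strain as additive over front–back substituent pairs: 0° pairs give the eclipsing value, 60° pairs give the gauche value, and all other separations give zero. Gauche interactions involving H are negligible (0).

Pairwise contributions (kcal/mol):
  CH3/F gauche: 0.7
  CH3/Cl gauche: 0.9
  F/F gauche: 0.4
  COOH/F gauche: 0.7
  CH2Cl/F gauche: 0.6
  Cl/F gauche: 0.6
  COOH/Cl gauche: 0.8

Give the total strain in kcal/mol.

2.8 kcal/mol

This conformer (staggered): COOH–Cl gauche, CH3–F gauche, CH3–Cl gauche, F–F gauche; 0.8 + 0.7 + 0.9 + 0.4 = 2.8 kcal/mol.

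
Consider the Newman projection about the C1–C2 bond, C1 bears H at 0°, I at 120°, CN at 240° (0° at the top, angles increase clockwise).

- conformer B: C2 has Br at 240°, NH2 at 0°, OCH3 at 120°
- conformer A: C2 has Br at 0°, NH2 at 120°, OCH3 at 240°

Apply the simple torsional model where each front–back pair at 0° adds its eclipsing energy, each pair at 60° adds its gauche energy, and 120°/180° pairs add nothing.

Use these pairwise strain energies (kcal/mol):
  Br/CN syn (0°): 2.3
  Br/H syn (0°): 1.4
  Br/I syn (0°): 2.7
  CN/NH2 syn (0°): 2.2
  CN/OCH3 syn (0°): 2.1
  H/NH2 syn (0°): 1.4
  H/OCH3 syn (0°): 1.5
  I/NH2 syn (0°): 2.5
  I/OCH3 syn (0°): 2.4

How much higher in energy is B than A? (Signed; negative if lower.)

B (eclipsed): H–NH2 eclipsed, I–OCH3 eclipsed, CN–Br eclipsed; 1.4 + 2.4 + 2.3 = 6.1 kcal/mol.
A (eclipsed): H–Br eclipsed, I–NH2 eclipsed, CN–OCH3 eclipsed; 1.4 + 2.5 + 2.1 = 6.0 kcal/mol.
E(B) − E(A) = 6.1 − 6.0 = +0.1 kcal/mol.

+0.1 kcal/mol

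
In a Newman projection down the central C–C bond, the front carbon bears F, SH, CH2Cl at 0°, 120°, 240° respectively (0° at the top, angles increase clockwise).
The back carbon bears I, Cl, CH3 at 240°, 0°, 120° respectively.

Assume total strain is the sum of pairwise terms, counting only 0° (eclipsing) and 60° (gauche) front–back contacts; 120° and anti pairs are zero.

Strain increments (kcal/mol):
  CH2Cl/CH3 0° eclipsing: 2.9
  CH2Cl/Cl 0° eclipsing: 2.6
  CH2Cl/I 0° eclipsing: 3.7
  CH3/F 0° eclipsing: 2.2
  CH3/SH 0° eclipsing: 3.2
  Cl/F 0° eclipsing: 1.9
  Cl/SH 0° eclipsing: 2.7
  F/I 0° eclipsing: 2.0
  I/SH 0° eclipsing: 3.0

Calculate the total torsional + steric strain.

8.8 kcal/mol

This conformer is eclipsed. F at 0° is eclipsed with Cl at 0° (1.9); SH at 120° is eclipsed with CH3 at 120° (3.2); CH2Cl at 240° is eclipsed with I at 240° (3.7). Total 8.8 kcal/mol.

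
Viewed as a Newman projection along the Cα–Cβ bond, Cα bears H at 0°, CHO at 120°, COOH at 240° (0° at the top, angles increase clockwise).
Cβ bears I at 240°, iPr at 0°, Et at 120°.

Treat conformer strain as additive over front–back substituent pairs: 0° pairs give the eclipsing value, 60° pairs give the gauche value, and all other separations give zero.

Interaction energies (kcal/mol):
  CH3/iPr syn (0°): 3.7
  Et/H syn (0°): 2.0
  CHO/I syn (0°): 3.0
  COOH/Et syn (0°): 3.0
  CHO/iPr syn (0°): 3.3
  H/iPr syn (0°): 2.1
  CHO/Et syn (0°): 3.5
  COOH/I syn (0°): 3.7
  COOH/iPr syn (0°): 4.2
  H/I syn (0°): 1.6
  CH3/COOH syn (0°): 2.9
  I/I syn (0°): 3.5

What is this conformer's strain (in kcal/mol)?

9.3 kcal/mol

This conformer (eclipsed): H(0°)/iPr(0°) eclipsed 2.1; CHO(120°)/Et(120°) eclipsed 3.5; COOH(240°)/I(240°) eclipsed 3.7 → 9.3 kcal/mol.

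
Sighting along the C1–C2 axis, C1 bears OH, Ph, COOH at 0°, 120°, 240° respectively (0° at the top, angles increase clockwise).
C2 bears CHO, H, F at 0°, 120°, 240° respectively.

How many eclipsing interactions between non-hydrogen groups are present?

2

Non-H eclipsing pairs: OH(0°)/CHO(0°); COOH(240°)/F(240°) — 2 interactions.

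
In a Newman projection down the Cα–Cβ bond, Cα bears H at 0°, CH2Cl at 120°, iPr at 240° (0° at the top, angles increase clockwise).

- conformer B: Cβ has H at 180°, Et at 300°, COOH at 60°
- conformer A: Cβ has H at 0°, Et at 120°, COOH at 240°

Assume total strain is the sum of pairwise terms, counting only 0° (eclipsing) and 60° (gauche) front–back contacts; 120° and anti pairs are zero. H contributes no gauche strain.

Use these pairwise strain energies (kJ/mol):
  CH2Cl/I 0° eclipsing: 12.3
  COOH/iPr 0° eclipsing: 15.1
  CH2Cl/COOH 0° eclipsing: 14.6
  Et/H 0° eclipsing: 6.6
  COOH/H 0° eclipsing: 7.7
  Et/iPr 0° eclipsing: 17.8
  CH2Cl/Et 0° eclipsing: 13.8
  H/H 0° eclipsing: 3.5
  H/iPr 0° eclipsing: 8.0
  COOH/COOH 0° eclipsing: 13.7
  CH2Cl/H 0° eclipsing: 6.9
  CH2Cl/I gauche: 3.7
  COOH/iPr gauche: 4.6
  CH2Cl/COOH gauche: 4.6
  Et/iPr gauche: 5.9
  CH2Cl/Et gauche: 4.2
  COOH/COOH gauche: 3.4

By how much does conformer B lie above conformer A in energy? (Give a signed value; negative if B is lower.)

-21.9 kJ/mol

B (staggered): CH2Cl(120°)/COOH(60°) gauche 4.6; iPr(240°)/Et(300°) gauche 5.9 → 10.5 kJ/mol.
A (eclipsed): H(0°)/H(0°) eclipsed 3.5; CH2Cl(120°)/Et(120°) eclipsed 13.8; iPr(240°)/COOH(240°) eclipsed 15.1 → 32.4 kJ/mol.
E(B) − E(A) = 10.5 − 32.4 = -21.9 kJ/mol.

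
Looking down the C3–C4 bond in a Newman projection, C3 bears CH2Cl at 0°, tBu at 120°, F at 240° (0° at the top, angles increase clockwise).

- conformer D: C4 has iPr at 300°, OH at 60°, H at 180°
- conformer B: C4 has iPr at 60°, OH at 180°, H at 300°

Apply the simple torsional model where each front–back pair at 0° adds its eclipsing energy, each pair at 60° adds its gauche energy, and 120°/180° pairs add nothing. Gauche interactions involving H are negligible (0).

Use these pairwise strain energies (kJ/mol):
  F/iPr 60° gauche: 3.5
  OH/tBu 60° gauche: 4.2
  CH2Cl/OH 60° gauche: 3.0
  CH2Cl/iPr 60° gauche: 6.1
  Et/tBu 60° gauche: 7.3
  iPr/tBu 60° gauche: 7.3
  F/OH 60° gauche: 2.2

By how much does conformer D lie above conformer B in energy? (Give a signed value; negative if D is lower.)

D (staggered): CH2Cl(0°)/iPr(300°) gauche 6.1; CH2Cl(0°)/OH(60°) gauche 3.0; tBu(120°)/OH(60°) gauche 4.2; F(240°)/iPr(300°) gauche 3.5 → 16.8 kJ/mol.
B (staggered): CH2Cl(0°)/iPr(60°) gauche 6.1; tBu(120°)/iPr(60°) gauche 7.3; tBu(120°)/OH(180°) gauche 4.2; F(240°)/OH(180°) gauche 2.2 → 19.8 kJ/mol.
E(D) − E(B) = 16.8 − 19.8 = -3.0 kJ/mol.

-3.0 kJ/mol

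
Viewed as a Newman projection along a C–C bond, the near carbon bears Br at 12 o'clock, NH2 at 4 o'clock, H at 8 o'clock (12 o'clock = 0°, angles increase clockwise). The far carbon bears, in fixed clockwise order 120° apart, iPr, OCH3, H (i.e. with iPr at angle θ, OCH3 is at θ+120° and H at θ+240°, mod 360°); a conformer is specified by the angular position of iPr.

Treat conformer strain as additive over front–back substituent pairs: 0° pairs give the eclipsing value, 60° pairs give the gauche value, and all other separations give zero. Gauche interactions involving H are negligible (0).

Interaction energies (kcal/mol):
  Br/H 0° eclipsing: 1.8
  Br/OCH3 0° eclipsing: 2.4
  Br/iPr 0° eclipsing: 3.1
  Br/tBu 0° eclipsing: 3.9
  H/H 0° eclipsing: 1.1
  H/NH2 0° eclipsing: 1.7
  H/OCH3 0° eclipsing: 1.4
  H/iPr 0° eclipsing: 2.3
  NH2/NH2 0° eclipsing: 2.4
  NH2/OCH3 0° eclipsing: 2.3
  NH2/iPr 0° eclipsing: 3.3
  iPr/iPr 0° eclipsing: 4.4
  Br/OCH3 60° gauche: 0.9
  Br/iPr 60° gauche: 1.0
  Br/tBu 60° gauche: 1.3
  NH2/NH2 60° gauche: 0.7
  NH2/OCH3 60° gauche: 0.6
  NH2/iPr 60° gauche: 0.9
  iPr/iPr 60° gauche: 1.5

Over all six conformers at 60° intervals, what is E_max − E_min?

4.7 kcal/mol

iPr at 0° (eclipsed): Br(0°)/iPr(0°) eclipsed 3.1; NH2(120°)/OCH3(120°) eclipsed 2.3; H(240°)/H(240°) eclipsed 1.1 → 6.5 kcal/mol.
iPr at 60° (staggered): Br(0°)/iPr(60°) gauche 1.0; NH2(120°)/iPr(60°) gauche 0.9; NH2(120°)/OCH3(180°) gauche 0.6 → 2.5 kcal/mol.
iPr at 120° (eclipsed): Br(0°)/H(0°) eclipsed 1.8; NH2(120°)/iPr(120°) eclipsed 3.3; H(240°)/OCH3(240°) eclipsed 1.4 → 6.5 kcal/mol.
iPr at 180° (staggered): Br(0°)/OCH3(300°) gauche 0.9; NH2(120°)/iPr(180°) gauche 0.9 → 1.8 kcal/mol.
iPr at 240° (eclipsed): Br(0°)/OCH3(0°) eclipsed 2.4; NH2(120°)/H(120°) eclipsed 1.7; H(240°)/iPr(240°) eclipsed 2.3 → 6.4 kcal/mol.
iPr at 300° (staggered): Br(0°)/iPr(300°) gauche 1.0; Br(0°)/OCH3(60°) gauche 0.9; NH2(120°)/OCH3(60°) gauche 0.6 → 2.5 kcal/mol.
Max at 0° (6.5 kcal/mol), min at 180° (1.8 kcal/mol); barrier = 4.7 kcal/mol.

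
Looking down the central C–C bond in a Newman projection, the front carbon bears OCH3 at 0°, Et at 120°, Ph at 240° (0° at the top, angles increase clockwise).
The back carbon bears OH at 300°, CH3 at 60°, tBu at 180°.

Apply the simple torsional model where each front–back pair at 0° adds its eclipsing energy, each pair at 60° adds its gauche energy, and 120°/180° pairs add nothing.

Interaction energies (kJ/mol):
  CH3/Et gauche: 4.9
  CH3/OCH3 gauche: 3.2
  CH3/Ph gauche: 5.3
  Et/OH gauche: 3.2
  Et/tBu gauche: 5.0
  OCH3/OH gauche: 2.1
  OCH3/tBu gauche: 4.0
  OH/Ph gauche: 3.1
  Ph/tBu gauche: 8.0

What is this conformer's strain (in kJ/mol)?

This conformer is staggered. OCH3 at 0° is gauche with OH at 300° (2.1); OCH3 at 0° is gauche with CH3 at 60° (3.2); Et at 120° is gauche with CH3 at 60° (4.9); Et at 120° is gauche with tBu at 180° (5.0); Ph at 240° is gauche with OH at 300° (3.1); Ph at 240° is gauche with tBu at 180° (8.0). Total 26.3 kJ/mol.

26.3 kJ/mol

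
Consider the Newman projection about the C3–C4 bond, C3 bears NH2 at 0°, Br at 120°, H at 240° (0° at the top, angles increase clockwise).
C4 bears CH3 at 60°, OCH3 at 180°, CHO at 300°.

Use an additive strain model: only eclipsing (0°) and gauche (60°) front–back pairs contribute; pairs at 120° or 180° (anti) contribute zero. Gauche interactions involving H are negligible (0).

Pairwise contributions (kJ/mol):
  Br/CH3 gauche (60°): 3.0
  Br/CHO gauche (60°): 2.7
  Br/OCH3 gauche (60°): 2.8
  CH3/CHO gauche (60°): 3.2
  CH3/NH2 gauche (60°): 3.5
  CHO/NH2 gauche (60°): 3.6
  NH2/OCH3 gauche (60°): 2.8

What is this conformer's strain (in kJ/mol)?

12.9 kJ/mol

This conformer is staggered. NH2 at 0° is gauche with CH3 at 60° (3.5); NH2 at 0° is gauche with CHO at 300° (3.6); Br at 120° is gauche with CH3 at 60° (3.0); Br at 120° is gauche with OCH3 at 180° (2.8). Total 12.9 kJ/mol.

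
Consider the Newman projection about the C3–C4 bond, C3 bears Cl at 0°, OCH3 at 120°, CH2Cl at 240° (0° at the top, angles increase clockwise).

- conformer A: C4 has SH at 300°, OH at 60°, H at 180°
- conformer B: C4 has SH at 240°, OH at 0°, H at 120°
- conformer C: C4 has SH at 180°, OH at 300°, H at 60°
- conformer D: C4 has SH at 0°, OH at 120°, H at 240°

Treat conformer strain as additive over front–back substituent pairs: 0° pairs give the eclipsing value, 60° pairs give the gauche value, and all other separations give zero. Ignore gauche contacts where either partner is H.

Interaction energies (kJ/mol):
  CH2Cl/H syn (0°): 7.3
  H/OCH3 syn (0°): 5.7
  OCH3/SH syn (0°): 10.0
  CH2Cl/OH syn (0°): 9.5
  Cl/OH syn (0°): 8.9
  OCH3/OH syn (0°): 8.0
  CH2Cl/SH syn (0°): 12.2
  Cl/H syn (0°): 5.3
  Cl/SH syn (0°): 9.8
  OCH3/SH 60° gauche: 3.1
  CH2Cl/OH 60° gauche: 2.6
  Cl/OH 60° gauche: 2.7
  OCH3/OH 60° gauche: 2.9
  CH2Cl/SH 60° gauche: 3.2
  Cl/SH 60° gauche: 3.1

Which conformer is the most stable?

A (staggered): Cl(0°)/SH(300°) gauche 3.1; Cl(0°)/OH(60°) gauche 2.7; OCH3(120°)/OH(60°) gauche 2.9; CH2Cl(240°)/SH(300°) gauche 3.2 → 11.9 kJ/mol.
B (eclipsed): Cl(0°)/OH(0°) eclipsed 8.9; OCH3(120°)/H(120°) eclipsed 5.7; CH2Cl(240°)/SH(240°) eclipsed 12.2 → 26.8 kJ/mol.
C (staggered): Cl(0°)/OH(300°) gauche 2.7; OCH3(120°)/SH(180°) gauche 3.1; CH2Cl(240°)/SH(180°) gauche 3.2; CH2Cl(240°)/OH(300°) gauche 2.6 → 11.6 kJ/mol.
D (eclipsed): Cl(0°)/SH(0°) eclipsed 9.8; OCH3(120°)/OH(120°) eclipsed 8.0; CH2Cl(240°)/H(240°) eclipsed 7.3 → 25.1 kJ/mol.
C has the lowest total (11.6 kJ/mol).

C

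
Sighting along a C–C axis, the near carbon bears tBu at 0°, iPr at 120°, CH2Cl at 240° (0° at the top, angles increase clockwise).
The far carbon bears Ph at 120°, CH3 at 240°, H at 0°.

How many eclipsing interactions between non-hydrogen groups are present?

2

Non-H eclipsing pairs: iPr(120°)/Ph(120°); CH2Cl(240°)/CH3(240°) — 2 interactions.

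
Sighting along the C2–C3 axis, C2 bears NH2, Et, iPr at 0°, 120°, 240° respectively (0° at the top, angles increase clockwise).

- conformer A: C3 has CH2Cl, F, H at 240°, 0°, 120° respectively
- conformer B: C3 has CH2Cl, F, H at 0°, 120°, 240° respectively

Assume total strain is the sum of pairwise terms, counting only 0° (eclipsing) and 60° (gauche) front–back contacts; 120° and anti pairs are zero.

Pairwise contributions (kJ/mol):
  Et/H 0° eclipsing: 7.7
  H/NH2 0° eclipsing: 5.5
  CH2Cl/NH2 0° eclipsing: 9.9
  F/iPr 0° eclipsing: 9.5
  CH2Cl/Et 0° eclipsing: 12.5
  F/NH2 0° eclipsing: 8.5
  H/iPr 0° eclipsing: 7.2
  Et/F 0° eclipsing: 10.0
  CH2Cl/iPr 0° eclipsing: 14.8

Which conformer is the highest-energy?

A

A (eclipsed): NH2(0°)/F(0°) eclipsed 8.5; Et(120°)/H(120°) eclipsed 7.7; iPr(240°)/CH2Cl(240°) eclipsed 14.8 → 31.0 kJ/mol.
B (eclipsed): NH2(0°)/CH2Cl(0°) eclipsed 9.9; Et(120°)/F(120°) eclipsed 10.0; iPr(240°)/H(240°) eclipsed 7.2 → 27.1 kJ/mol.
A has the highest total (31.0 kJ/mol).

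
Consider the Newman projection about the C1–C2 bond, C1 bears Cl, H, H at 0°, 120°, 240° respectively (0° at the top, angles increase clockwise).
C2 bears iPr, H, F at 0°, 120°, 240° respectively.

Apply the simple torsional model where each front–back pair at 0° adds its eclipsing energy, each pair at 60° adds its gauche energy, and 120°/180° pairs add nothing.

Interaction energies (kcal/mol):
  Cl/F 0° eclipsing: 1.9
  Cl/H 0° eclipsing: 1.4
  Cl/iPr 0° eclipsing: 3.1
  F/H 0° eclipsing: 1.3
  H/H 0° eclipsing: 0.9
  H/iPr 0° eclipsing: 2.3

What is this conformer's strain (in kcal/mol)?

5.3 kcal/mol

This conformer is eclipsed. Cl at 0° is eclipsed with iPr at 0° (3.1); H at 120° is eclipsed with H at 120° (0.9); H at 240° is eclipsed with F at 240° (1.3). Total 5.3 kcal/mol.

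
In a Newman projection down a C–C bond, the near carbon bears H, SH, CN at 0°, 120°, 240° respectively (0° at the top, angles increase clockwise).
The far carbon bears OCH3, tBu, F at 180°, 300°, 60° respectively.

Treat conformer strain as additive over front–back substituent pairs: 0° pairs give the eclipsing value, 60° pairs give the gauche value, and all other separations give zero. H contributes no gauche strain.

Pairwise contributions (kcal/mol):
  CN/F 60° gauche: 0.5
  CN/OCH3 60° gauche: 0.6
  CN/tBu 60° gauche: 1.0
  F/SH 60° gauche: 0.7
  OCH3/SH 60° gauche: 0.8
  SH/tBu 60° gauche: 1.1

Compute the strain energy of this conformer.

This conformer (staggered): SH(120°)/OCH3(180°) gauche 0.8; SH(120°)/F(60°) gauche 0.7; CN(240°)/OCH3(180°) gauche 0.6; CN(240°)/tBu(300°) gauche 1.0 → 3.1 kcal/mol.

3.1 kcal/mol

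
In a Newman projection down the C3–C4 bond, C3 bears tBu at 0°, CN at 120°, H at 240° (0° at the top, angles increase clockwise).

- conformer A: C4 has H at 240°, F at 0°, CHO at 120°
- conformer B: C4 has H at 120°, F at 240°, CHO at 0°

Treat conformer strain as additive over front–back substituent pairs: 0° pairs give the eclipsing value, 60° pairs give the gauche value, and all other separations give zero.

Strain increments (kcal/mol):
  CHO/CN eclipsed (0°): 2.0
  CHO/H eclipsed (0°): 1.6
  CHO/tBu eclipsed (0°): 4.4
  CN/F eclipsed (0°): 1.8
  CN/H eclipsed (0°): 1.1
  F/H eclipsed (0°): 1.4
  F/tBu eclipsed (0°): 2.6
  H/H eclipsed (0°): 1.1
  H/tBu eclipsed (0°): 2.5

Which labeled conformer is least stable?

B

A (eclipsed): tBu–F eclipsed, CN–CHO eclipsed, H–H eclipsed; 2.6 + 2.0 + 1.1 = 5.7 kcal/mol.
B (eclipsed): tBu–CHO eclipsed, CN–H eclipsed, H–F eclipsed; 4.4 + 1.1 + 1.4 = 6.9 kcal/mol.
B has the highest total (6.9 kcal/mol).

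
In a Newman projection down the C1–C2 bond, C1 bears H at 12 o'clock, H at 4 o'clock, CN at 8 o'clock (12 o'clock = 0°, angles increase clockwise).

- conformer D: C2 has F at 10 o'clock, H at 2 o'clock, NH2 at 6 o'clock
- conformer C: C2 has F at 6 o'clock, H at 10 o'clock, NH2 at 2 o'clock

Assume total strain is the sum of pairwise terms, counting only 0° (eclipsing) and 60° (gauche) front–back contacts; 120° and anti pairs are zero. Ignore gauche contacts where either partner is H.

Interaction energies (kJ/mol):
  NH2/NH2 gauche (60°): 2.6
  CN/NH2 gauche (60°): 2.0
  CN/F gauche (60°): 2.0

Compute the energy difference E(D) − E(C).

+2.0 kJ/mol

D is staggered. CN at 240° is gauche with F at 300° (2.0); CN at 240° is gauche with NH2 at 180° (2.0). Total 4.0 kJ/mol.
C is staggered. CN at 240° is gauche with F at 180° (2.0). Total 2.0 kJ/mol.
E(D) − E(C) = 4.0 − 2.0 = +2.0 kJ/mol.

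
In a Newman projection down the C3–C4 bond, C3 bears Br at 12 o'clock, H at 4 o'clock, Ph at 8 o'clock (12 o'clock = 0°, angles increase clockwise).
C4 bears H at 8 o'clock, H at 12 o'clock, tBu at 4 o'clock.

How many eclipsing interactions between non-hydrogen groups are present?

Every eclipsing pair involves H, so the count is 0.

0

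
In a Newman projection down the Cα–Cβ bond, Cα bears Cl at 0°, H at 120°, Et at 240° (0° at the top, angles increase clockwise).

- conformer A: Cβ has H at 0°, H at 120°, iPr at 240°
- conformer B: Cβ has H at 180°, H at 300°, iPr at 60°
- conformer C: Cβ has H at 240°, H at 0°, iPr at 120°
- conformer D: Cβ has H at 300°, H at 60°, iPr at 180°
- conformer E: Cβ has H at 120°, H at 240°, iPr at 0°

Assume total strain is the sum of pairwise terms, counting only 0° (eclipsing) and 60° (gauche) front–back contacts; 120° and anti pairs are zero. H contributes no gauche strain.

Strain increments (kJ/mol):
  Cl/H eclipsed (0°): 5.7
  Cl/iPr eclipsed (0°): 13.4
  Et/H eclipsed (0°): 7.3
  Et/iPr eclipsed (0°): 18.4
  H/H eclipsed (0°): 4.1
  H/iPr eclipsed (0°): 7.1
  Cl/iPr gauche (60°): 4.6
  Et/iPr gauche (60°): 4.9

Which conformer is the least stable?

A (eclipsed): Cl(0°)/H(0°) eclipsed 5.7; H(120°)/H(120°) eclipsed 4.1; Et(240°)/iPr(240°) eclipsed 18.4 → 28.2 kJ/mol.
B (staggered): Cl(0°)/iPr(60°) gauche 4.6 → 4.6 kJ/mol.
C (eclipsed): Cl(0°)/H(0°) eclipsed 5.7; H(120°)/iPr(120°) eclipsed 7.1; Et(240°)/H(240°) eclipsed 7.3 → 20.1 kJ/mol.
D (staggered): Et(240°)/iPr(180°) gauche 4.9 → 4.9 kJ/mol.
E (eclipsed): Cl(0°)/iPr(0°) eclipsed 13.4; H(120°)/H(120°) eclipsed 4.1; Et(240°)/H(240°) eclipsed 7.3 → 24.8 kJ/mol.
A has the highest total (28.2 kJ/mol).

A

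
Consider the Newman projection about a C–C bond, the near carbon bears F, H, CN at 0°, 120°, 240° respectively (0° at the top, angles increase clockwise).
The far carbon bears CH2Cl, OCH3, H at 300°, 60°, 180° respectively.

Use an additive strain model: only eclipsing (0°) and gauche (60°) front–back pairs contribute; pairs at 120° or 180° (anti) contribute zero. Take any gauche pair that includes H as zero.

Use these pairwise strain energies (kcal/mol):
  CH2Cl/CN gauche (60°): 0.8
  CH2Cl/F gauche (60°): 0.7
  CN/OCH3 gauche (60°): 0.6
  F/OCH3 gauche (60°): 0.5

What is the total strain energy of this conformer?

2.0 kcal/mol

This conformer (staggered): F–CH2Cl gauche, F–OCH3 gauche, CN–CH2Cl gauche; 0.7 + 0.5 + 0.8 = 2.0 kcal/mol.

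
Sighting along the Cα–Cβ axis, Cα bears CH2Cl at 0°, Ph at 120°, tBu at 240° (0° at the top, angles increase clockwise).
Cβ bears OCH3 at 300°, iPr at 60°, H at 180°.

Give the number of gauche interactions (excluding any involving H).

4

Non-H gauche pairs: CH2Cl(0°)/OCH3(300°); CH2Cl(0°)/iPr(60°); Ph(120°)/iPr(60°); tBu(240°)/OCH3(300°) — 4 interactions.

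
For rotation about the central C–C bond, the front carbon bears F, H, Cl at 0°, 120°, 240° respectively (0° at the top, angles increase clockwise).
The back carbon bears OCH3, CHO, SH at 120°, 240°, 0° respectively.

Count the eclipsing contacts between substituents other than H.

2

Non-H eclipsing pairs: F(0°)/SH(0°); Cl(240°)/CHO(240°) — 2 interactions.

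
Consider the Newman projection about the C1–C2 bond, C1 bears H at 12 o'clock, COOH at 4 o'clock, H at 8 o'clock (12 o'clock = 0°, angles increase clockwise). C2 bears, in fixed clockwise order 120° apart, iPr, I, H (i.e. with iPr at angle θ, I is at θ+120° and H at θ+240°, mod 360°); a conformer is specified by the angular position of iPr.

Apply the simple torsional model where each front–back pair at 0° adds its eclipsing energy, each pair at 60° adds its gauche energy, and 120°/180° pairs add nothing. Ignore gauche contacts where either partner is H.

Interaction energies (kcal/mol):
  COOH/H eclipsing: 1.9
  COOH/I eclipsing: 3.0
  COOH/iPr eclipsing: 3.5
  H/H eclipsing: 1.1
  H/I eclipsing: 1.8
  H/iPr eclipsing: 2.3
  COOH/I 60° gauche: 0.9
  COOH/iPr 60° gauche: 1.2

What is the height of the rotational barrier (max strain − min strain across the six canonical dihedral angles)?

iPr at 0° (eclipsed): H(0°)/iPr(0°) eclipsed 2.3; COOH(120°)/I(120°) eclipsed 3.0; H(240°)/H(240°) eclipsed 1.1 → 6.4 kcal/mol.
iPr at 60° (staggered): COOH(120°)/iPr(60°) gauche 1.2; COOH(120°)/I(180°) gauche 0.9 → 2.1 kcal/mol.
iPr at 120° (eclipsed): H(0°)/H(0°) eclipsed 1.1; COOH(120°)/iPr(120°) eclipsed 3.5; H(240°)/I(240°) eclipsed 1.8 → 6.4 kcal/mol.
iPr at 180° (staggered): COOH(120°)/iPr(180°) gauche 1.2 → 1.2 kcal/mol.
iPr at 240° (eclipsed): H(0°)/I(0°) eclipsed 1.8; COOH(120°)/H(120°) eclipsed 1.9; H(240°)/iPr(240°) eclipsed 2.3 → 6.0 kcal/mol.
iPr at 300° (staggered): COOH(120°)/I(60°) gauche 0.9 → 0.9 kcal/mol.
Max at 0° (6.4 kcal/mol), min at 300° (0.9 kcal/mol); barrier = 5.5 kcal/mol.

5.5 kcal/mol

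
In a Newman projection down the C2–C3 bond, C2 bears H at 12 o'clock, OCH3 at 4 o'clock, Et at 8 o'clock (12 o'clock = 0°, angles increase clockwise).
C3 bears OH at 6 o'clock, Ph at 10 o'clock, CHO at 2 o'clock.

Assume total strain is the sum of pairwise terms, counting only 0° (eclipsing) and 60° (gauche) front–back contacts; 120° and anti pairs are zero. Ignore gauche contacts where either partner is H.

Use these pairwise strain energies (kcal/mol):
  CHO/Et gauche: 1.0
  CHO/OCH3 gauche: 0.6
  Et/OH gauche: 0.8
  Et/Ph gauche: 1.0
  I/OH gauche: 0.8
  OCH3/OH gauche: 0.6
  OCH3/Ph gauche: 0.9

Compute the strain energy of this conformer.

3.0 kcal/mol

This conformer (staggered): OCH3(120°)/OH(180°) gauche 0.6; OCH3(120°)/CHO(60°) gauche 0.6; Et(240°)/OH(180°) gauche 0.8; Et(240°)/Ph(300°) gauche 1.0 → 3.0 kcal/mol.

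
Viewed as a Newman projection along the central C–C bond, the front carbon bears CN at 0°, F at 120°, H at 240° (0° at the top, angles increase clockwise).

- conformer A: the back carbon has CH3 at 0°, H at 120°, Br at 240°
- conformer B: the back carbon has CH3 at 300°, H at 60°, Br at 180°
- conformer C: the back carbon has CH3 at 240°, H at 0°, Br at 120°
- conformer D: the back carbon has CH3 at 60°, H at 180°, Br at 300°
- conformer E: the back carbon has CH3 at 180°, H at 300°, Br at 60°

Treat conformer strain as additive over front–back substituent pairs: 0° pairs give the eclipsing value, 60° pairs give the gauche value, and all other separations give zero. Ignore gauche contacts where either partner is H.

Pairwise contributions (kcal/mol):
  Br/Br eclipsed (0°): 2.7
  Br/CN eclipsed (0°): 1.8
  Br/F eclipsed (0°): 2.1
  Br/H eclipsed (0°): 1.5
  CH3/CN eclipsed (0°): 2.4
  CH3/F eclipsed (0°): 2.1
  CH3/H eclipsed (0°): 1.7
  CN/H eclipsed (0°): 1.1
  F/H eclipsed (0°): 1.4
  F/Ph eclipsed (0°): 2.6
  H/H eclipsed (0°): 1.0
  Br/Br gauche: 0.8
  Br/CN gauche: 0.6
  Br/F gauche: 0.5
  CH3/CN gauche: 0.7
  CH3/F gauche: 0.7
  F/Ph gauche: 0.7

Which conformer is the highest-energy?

A

A (eclipsed): CN(0°)/CH3(0°) eclipsed 2.4; F(120°)/H(120°) eclipsed 1.4; H(240°)/Br(240°) eclipsed 1.5 → 5.3 kcal/mol.
B (staggered): CN(0°)/CH3(300°) gauche 0.7; F(120°)/Br(180°) gauche 0.5 → 1.2 kcal/mol.
C (eclipsed): CN(0°)/H(0°) eclipsed 1.1; F(120°)/Br(120°) eclipsed 2.1; H(240°)/CH3(240°) eclipsed 1.7 → 4.9 kcal/mol.
D (staggered): CN(0°)/CH3(60°) gauche 0.7; CN(0°)/Br(300°) gauche 0.6; F(120°)/CH3(60°) gauche 0.7 → 2.0 kcal/mol.
E (staggered): CN(0°)/Br(60°) gauche 0.6; F(120°)/CH3(180°) gauche 0.7; F(120°)/Br(60°) gauche 0.5 → 1.8 kcal/mol.
A has the highest total (5.3 kcal/mol).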